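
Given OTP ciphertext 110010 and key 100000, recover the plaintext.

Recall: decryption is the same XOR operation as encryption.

Step 1: XOR ciphertext with key:
  Ciphertext: 110010
  Key:        100000
  XOR:        010010
Step 2: Plaintext = 010010 = 18 in decimal.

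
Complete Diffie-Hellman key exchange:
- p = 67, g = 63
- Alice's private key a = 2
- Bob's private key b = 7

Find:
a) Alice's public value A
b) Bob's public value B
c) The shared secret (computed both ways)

Step 1: A = g^a mod p = 63^2 mod 67 = 16.
Step 2: B = g^b mod p = 63^7 mod 67 = 31.
Step 3: Alice computes s = B^a mod p = 31^2 mod 67 = 23.
Step 4: Bob computes s = A^b mod p = 16^7 mod 67 = 23.
Both sides agree: shared secret = 23.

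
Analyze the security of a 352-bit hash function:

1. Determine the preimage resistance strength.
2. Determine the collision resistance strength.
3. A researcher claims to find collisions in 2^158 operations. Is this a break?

Step 1: Preimage resistance requires brute-force of 2^352 operations.
Step 2: Collision resistance (birthday bound) = 2^(352/2) = 2^176.
Step 3: The claimed attack costs 2^158 operations.
Step 4: Since 2^158 < 2^176, the claimed attack beats the generic birthday bound, so collision resistance is broken.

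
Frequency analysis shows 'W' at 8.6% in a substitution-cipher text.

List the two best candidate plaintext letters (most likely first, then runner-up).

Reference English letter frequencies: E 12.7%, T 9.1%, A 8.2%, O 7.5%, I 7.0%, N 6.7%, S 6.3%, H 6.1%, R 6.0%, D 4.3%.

Step 1: Observed frequency of 'W' is 8.6%.
Step 2: Compute distances to each reference frequency and sort:
  A (8.2%): difference = 0.4% <-- BEST
  T (9.1%): difference = 0.5% <-- RUNNER-UP
  O (7.5%): difference = 1.1%
  I (7.0%): difference = 1.6%
  N (6.7%): difference = 1.9%
Step 3: Most likely is 'A' (8.2%, diff 0.4%); second most likely is 'T' (9.1%, diff 0.5%).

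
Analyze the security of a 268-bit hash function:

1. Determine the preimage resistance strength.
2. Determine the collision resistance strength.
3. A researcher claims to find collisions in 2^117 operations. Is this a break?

Step 1: Preimage resistance requires brute-force of 2^268 operations.
Step 2: Collision resistance (birthday bound) = 2^(268/2) = 2^134.
Step 3: The claimed attack costs 2^117 operations.
Step 4: Since 2^117 < 2^134, the claimed attack beats the generic birthday bound, so collision resistance is broken.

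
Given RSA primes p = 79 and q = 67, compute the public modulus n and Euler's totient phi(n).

Step 1: n = p * q = 79 * 67 = 5293.
Step 2: phi(n) = (p-1)(q-1) = 78 * 66 = 5148.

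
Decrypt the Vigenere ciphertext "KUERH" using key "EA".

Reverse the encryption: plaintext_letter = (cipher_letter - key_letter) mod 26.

Step 1: Extend key: EAEAE
Step 2: Decrypt each letter (c - k) mod 26:
  K(10) - E(4) = (10-4) mod 26 = 6 = G
  U(20) - A(0) = (20-0) mod 26 = 20 = U
  E(4) - E(4) = (4-4) mod 26 = 0 = A
  R(17) - A(0) = (17-0) mod 26 = 17 = R
  H(7) - E(4) = (7-4) mod 26 = 3 = D
Plaintext: GUARD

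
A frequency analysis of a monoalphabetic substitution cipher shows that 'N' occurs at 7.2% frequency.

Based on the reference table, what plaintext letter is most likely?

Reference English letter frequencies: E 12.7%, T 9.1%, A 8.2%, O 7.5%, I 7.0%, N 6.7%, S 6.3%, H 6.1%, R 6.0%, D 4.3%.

Step 1: The observed frequency is 7.2%.
Step 2: Compare with English frequencies:
  E: 12.7% (difference: 5.5%)
  T: 9.1% (difference: 1.9%)
  A: 8.2% (difference: 1.0%)
  O: 7.5% (difference: 0.3%)
  I: 7.0% (difference: 0.2%) <-- closest
  N: 6.7% (difference: 0.5%)
  S: 6.3% (difference: 0.9%)
  H: 6.1% (difference: 1.1%)
  R: 6.0% (difference: 1.2%)
  D: 4.3% (difference: 2.9%)
Step 3: 'N' most likely represents 'I' (frequency 7.0%).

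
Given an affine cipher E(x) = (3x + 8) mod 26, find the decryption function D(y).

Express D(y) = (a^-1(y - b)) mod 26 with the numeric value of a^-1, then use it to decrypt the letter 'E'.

Step 1: Find a^-1, the modular inverse of 3 mod 26.
Step 2: We need 3 * a^-1 = 1 (mod 26).
Step 3: 3 * 9 = 27 = 1 * 26 + 1, so a^-1 = 9.
Step 4: D(y) = 9(y - 8) mod 26.
Step 5: Apply to 'E' (y = 4): D(4) = 9 * (4 - 8) mod 26 = 9 * -4 mod 26 = 16 -> 'Q'.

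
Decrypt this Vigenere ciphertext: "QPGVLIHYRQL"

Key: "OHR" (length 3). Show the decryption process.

Step 1: Key 'OHR' has length 3. Extended key: OHROHROHROH
Step 2: Decrypt each position:
  Q(16) - O(14) = 2 = C
  P(15) - H(7) = 8 = I
  G(6) - R(17) = 15 = P
  V(21) - O(14) = 7 = H
  L(11) - H(7) = 4 = E
  I(8) - R(17) = 17 = R
  H(7) - O(14) = 19 = T
  Y(24) - H(7) = 17 = R
  R(17) - R(17) = 0 = A
  Q(16) - O(14) = 2 = C
  L(11) - H(7) = 4 = E
Plaintext: CIPHERTRACE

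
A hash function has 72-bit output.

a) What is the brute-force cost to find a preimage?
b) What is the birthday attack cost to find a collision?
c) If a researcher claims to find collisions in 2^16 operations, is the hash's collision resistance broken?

Step 1: Preimage resistance requires brute-force of 2^72 operations.
Step 2: Collision resistance (birthday bound) = 2^(72/2) = 2^36.
Step 3: The claimed attack costs 2^16 operations.
Step 4: Since 2^16 < 2^36, the claimed attack beats the generic birthday bound, so collision resistance is broken.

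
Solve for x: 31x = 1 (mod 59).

Step 1: We need x such that 31 * x = 1 (mod 59).
Step 2: Using the extended Euclidean algorithm or trial:
  31 * 40 = 1240 = 21 * 59 + 1.
Step 3: Since 1240 mod 59 = 1, the inverse is x = 40.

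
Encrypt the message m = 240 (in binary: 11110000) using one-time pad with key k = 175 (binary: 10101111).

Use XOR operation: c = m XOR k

Step 1: Write out the XOR operation bit by bit:
  Message: 11110000
  Key:     10101111
  XOR:     01011111
Step 2: Convert to decimal: 01011111 = 95.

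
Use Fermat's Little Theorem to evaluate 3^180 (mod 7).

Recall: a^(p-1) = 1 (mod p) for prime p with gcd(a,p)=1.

Step 1: Since 7 is prime, by Fermat's Little Theorem: 3^6 = 1 (mod 7).
Step 2: Reduce exponent: 180 mod 6 = 0.
Step 3: So 3^180 = 3^0 (mod 7).
Step 4: 3^0 mod 7 = 1.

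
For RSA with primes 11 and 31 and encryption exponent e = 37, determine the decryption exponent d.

Step 1: n = 11 * 31 = 341.
Step 2: phi(n) = 10 * 30 = 300.
Step 3: Find d such that 37 * d = 1 (mod 300).
Step 4: d = 37^(-1) mod 300 = 73.
Verification: 37 * 73 = 2701 = 9 * 300 + 1.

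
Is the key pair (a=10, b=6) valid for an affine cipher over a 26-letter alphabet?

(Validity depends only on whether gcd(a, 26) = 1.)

Step 1: Compute gcd(10, 26).
Step 2: gcd(10, 26) = 2.
Since gcd = 2 != 1, 10 shares a common factor with 26, so it cannot be used.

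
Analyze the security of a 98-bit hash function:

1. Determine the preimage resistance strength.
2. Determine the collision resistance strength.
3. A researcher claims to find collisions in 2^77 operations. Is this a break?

Step 1: Preimage resistance requires brute-force of 2^98 operations.
Step 2: Collision resistance (birthday bound) = 2^(98/2) = 2^49.
Step 3: The claimed attack costs 2^77 operations.
Step 4: Since 2^77 >= 2^49, the claimed attack is no faster than the generic birthday attack, so this does not break collision resistance.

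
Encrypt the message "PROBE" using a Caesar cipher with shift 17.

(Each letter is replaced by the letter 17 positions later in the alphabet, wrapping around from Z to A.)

Step 1: For each letter, shift forward by 17 positions (mod 26).
  P (position 15) -> position (15+17) mod 26 = 6 -> G
  R (position 17) -> position (17+17) mod 26 = 8 -> I
  O (position 14) -> position (14+17) mod 26 = 5 -> F
  B (position 1) -> position (1+17) mod 26 = 18 -> S
  E (position 4) -> position (4+17) mod 26 = 21 -> V
Result: GIFSV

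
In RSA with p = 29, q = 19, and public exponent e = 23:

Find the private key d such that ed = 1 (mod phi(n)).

Step 1: n = 29 * 19 = 551.
Step 2: phi(n) = 28 * 18 = 504.
Step 3: Find d such that 23 * d = 1 (mod 504).
Step 4: d = 23^(-1) mod 504 = 263.
Verification: 23 * 263 = 6049 = 12 * 504 + 1.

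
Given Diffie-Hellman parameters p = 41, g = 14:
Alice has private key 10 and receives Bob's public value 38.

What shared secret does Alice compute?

Step 1: s = B^a mod p = 38^10 mod 41.
  38^1 mod 41 = 38
  38^2 mod 41 = (38 * 38) mod 41 = 9
  38^3 mod 41 = (9 * 38) mod 41 = 14
  38^4 mod 41 = (14 * 38) mod 41 = 40
  38^5 mod 41 = (40 * 38) mod 41 = 3
  38^6 mod 41 = (3 * 38) mod 41 = 32
  38^7 mod 41 = (32 * 38) mod 41 = 27
  38^8 mod 41 = (27 * 38) mod 41 = 1
  38^9 mod 41 = (1 * 38) mod 41 = 38
  38^10 mod 41 = (38 * 38) mod 41 = 9
Result: shared secret = 9.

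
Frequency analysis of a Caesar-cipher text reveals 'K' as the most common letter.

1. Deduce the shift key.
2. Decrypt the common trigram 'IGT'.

Step 1: In English, 'E' is the most frequent letter (12.7%).
Step 2: The most frequent ciphertext letter is 'K' (position 10).
Step 3: Shift = (10 - 4) mod 26 = 6.
Step 4: Decrypt 'IGT' by shifting back 6:
  I -> C
  G -> A
  T -> N
Step 5: 'IGT' decrypts to 'CAN'.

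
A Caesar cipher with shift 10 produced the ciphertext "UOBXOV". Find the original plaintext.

Step 1: Reverse the shift by subtracting 10 from each letter position.
  U (position 20) -> position (20-10) mod 26 = 10 -> K
  O (position 14) -> position (14-10) mod 26 = 4 -> E
  B (position 1) -> position (1-10) mod 26 = 17 -> R
  X (position 23) -> position (23-10) mod 26 = 13 -> N
  O (position 14) -> position (14-10) mod 26 = 4 -> E
  V (position 21) -> position (21-10) mod 26 = 11 -> L
Decrypted message: KERNEL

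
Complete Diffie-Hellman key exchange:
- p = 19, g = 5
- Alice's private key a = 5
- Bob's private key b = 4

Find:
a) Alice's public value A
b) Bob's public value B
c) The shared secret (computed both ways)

Step 1: A = g^a mod p = 5^5 mod 19 = 9.
Step 2: B = g^b mod p = 5^4 mod 19 = 17.
Step 3: Alice computes s = B^a mod p = 17^5 mod 19 = 6.
Step 4: Bob computes s = A^b mod p = 9^4 mod 19 = 6.
Both sides agree: shared secret = 6.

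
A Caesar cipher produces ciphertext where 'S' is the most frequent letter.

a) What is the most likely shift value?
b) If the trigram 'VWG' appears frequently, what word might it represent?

Step 1: In English, 'E' is the most frequent letter (12.7%).
Step 2: The most frequent ciphertext letter is 'S' (position 18).
Step 3: Shift = (18 - 4) mod 26 = 14.
Step 4: Decrypt 'VWG' by shifting back 14:
  V -> H
  W -> I
  G -> S
Step 5: 'VWG' decrypts to 'HIS'.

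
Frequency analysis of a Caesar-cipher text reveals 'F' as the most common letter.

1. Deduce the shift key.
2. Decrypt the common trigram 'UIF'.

Step 1: In English, 'E' is the most frequent letter (12.7%).
Step 2: The most frequent ciphertext letter is 'F' (position 5).
Step 3: Shift = (5 - 4) mod 26 = 1.
Step 4: Decrypt 'UIF' by shifting back 1:
  U -> T
  I -> H
  F -> E
Step 5: 'UIF' decrypts to 'THE'.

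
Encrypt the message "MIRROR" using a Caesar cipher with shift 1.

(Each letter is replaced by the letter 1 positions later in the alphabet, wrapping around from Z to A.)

Step 1: For each letter, shift forward by 1 positions (mod 26).
  M (position 12) -> position (12+1) mod 26 = 13 -> N
  I (position 8) -> position (8+1) mod 26 = 9 -> J
  R (position 17) -> position (17+1) mod 26 = 18 -> S
  R (position 17) -> position (17+1) mod 26 = 18 -> S
  O (position 14) -> position (14+1) mod 26 = 15 -> P
  R (position 17) -> position (17+1) mod 26 = 18 -> S
Result: NJSSPS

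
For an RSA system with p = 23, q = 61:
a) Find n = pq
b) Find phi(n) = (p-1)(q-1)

Step 1: n = p * q = 23 * 61 = 1403.
Step 2: phi(n) = (p-1)(q-1) = 22 * 60 = 1320.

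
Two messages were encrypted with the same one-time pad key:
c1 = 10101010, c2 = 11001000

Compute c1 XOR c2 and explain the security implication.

Step 1: c1 XOR c2 = (m1 XOR k) XOR (m2 XOR k).
Step 2: By XOR associativity/commutativity: = m1 XOR m2 XOR k XOR k = m1 XOR m2.
Step 3: 10101010 XOR 11001000 = 01100010 = 98.
Step 4: The key cancels out! An attacker learns m1 XOR m2 = 98, revealing the relationship between plaintexts.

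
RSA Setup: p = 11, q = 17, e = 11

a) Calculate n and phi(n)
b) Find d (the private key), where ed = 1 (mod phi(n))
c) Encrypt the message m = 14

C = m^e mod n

Step 1: n = 11 * 17 = 187.
Step 2: phi(n) = (11-1)(17-1) = 10 * 16 = 160.
Step 3: Find d = 11^(-1) mod 160 = 131.
  Verify: 11 * 131 = 1441 = 1 (mod 160).
Step 4: C = 14^11 mod 187 = 146.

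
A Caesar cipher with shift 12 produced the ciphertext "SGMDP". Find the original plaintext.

Step 1: Reverse the shift by subtracting 12 from each letter position.
  S (position 18) -> position (18-12) mod 26 = 6 -> G
  G (position 6) -> position (6-12) mod 26 = 20 -> U
  M (position 12) -> position (12-12) mod 26 = 0 -> A
  D (position 3) -> position (3-12) mod 26 = 17 -> R
  P (position 15) -> position (15-12) mod 26 = 3 -> D
Decrypted message: GUARD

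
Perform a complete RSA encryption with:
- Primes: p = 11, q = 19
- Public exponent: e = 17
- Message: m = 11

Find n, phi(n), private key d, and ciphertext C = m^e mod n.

Step 1: n = 11 * 19 = 209.
Step 2: phi(n) = (11-1)(19-1) = 10 * 18 = 180.
Step 3: Find d = 17^(-1) mod 180 = 53.
  Verify: 17 * 53 = 901 = 1 (mod 180).
Step 4: C = 11^17 mod 209 = 121.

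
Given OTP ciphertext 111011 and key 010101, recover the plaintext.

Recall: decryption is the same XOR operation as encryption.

Step 1: XOR ciphertext with key:
  Ciphertext: 111011
  Key:        010101
  XOR:        101110
Step 2: Plaintext = 101110 = 46 in decimal.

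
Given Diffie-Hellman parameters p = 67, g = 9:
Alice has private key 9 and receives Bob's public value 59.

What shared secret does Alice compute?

Step 1: s = B^a mod p = 59^9 mod 67.
  59^1 mod 67 = 59
  59^2 mod 67 = (59 * 59) mod 67 = 64
  59^3 mod 67 = (64 * 59) mod 67 = 24
  59^4 mod 67 = (24 * 59) mod 67 = 9
  59^5 mod 67 = (9 * 59) mod 67 = 62
  59^6 mod 67 = (62 * 59) mod 67 = 40
  59^7 mod 67 = (40 * 59) mod 67 = 15
  59^8 mod 67 = (15 * 59) mod 67 = 14
  59^9 mod 67 = (14 * 59) mod 67 = 22
Result: shared secret = 22.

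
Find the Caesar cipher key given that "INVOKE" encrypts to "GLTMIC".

Step 1: Compare first letters: I (position 8) -> G (position 6).
Step 2: Shift = (6 - 8) mod 26 = 24.
The shift value is 24.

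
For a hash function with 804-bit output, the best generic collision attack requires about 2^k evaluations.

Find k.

Step 1: The hash has a 804-bit output.
Step 2: Collision resistance means it should be infeasible to find any x != y with h(x) = h(y).
By the birthday bound, a generic collision search succeeds after about sqrt(2^804) = 2^(804/2) = 2^402 evaluations.
Step 3: Security level = 402 bits.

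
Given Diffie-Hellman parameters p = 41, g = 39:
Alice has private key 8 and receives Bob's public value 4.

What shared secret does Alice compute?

Step 1: s = B^a mod p = 4^8 mod 41.
  4^1 mod 41 = 4
  4^2 mod 41 = (4 * 4) mod 41 = 16
  4^3 mod 41 = (16 * 4) mod 41 = 23
  4^4 mod 41 = (23 * 4) mod 41 = 10
  4^5 mod 41 = (10 * 4) mod 41 = 40
  4^6 mod 41 = (40 * 4) mod 41 = 37
  4^7 mod 41 = (37 * 4) mod 41 = 25
  4^8 mod 41 = (25 * 4) mod 41 = 18
Result: shared secret = 18.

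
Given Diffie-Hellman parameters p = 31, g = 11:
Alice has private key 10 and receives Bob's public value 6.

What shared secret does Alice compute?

Step 1: s = B^a mod p = 6^10 mod 31.
  6^1 mod 31 = 6
  6^2 mod 31 = (6 * 6) mod 31 = 5
  6^3 mod 31 = (5 * 6) mod 31 = 30
  6^4 mod 31 = (30 * 6) mod 31 = 25
  6^5 mod 31 = (25 * 6) mod 31 = 26
  6^6 mod 31 = (26 * 6) mod 31 = 1
  6^7 mod 31 = (1 * 6) mod 31 = 6
  6^8 mod 31 = (6 * 6) mod 31 = 5
  6^9 mod 31 = (5 * 6) mod 31 = 30
  6^10 mod 31 = (30 * 6) mod 31 = 25
Result: shared secret = 25.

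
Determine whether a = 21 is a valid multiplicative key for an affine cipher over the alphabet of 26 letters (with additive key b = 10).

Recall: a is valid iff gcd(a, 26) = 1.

Step 1: Compute gcd(21, 26).
Step 2: gcd(21, 26) = 1.
Since gcd = 1, 21 is coprime with 26, so it is a valid key.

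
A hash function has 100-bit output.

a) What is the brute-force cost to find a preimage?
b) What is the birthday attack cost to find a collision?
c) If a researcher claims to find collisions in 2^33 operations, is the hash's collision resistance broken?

Step 1: Preimage resistance requires brute-force of 2^100 operations.
Step 2: Collision resistance (birthday bound) = 2^(100/2) = 2^50.
Step 3: The claimed attack costs 2^33 operations.
Step 4: Since 2^33 < 2^50, the claimed attack beats the generic birthday bound, so collision resistance is broken.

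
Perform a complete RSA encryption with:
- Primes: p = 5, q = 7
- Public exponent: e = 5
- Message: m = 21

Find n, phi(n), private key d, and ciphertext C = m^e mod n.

Step 1: n = 5 * 7 = 35.
Step 2: phi(n) = (5-1)(7-1) = 4 * 6 = 24.
Step 3: Find d = 5^(-1) mod 24 = 5.
  Verify: 5 * 5 = 25 = 1 (mod 24).
Step 4: C = 21^5 mod 35 = 21.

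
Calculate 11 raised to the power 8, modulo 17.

Step 1: Compute 11^8 mod 17 step by step, reducing modulo 17 at each step.
  11^1 mod 17 = 11
  11^2 mod 17 = (11 * 11) mod 17 = 2
  11^3 mod 17 = (2 * 11) mod 17 = 5
  11^4 mod 17 = (5 * 11) mod 17 = 4
  11^5 mod 17 = (4 * 11) mod 17 = 10
  11^6 mod 17 = (10 * 11) mod 17 = 8
  11^7 mod 17 = (8 * 11) mod 17 = 3
  11^8 mod 17 = (3 * 11) mod 17 = 16
Step 2: Result = 16.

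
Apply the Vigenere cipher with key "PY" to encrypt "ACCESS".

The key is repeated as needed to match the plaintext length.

Step 1: Repeat key to match plaintext length:
  Plaintext: ACCESS
  Key:       PYPYPY
Step 2: Encrypt each letter:
  A(0) + P(15) = (0+15) mod 26 = 15 = P
  C(2) + Y(24) = (2+24) mod 26 = 0 = A
  C(2) + P(15) = (2+15) mod 26 = 17 = R
  E(4) + Y(24) = (4+24) mod 26 = 2 = C
  S(18) + P(15) = (18+15) mod 26 = 7 = H
  S(18) + Y(24) = (18+24) mod 26 = 16 = Q
Ciphertext: PARCHQ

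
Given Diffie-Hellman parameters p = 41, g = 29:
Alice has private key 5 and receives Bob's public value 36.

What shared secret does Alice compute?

Step 1: s = B^a mod p = 36^5 mod 41.
  36^1 mod 41 = 36
  36^2 mod 41 = (36 * 36) mod 41 = 25
  36^3 mod 41 = (25 * 36) mod 41 = 39
  36^4 mod 41 = (39 * 36) mod 41 = 10
  36^5 mod 41 = (10 * 36) mod 41 = 32
Result: shared secret = 32.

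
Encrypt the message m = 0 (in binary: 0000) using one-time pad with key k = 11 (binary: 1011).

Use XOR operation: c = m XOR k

Step 1: Write out the XOR operation bit by bit:
  Message: 0000
  Key:     1011
  XOR:     1011
Step 2: Convert to decimal: 1011 = 11.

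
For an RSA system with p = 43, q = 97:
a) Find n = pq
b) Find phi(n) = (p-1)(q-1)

Step 1: n = p * q = 43 * 97 = 4171.
Step 2: phi(n) = (p-1)(q-1) = 42 * 96 = 4032.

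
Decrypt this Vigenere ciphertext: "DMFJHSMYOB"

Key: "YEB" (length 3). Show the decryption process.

Step 1: Key 'YEB' has length 3. Extended key: YEBYEBYEBY
Step 2: Decrypt each position:
  D(3) - Y(24) = 5 = F
  M(12) - E(4) = 8 = I
  F(5) - B(1) = 4 = E
  J(9) - Y(24) = 11 = L
  H(7) - E(4) = 3 = D
  S(18) - B(1) = 17 = R
  M(12) - Y(24) = 14 = O
  Y(24) - E(4) = 20 = U
  O(14) - B(1) = 13 = N
  B(1) - Y(24) = 3 = D
Plaintext: FIELDROUND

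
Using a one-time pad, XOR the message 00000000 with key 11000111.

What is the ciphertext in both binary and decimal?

Step 1: Write out the XOR operation bit by bit:
  Message: 00000000
  Key:     11000111
  XOR:     11000111
Step 2: Convert to decimal: 11000111 = 199.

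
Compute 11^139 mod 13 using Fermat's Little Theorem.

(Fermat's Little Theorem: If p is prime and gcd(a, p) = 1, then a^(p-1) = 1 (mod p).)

Step 1: Since 13 is prime, by Fermat's Little Theorem: 11^12 = 1 (mod 13).
Step 2: Reduce exponent: 139 mod 12 = 7.
Step 3: So 11^139 = 11^7 (mod 13).
Step 4: 11^7 mod 13 = 2.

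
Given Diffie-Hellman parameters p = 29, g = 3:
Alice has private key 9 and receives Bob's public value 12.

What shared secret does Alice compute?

Step 1: s = B^a mod p = 12^9 mod 29.
  12^1 mod 29 = 12
  12^2 mod 29 = (12 * 12) mod 29 = 28
  12^3 mod 29 = (28 * 12) mod 29 = 17
  12^4 mod 29 = (17 * 12) mod 29 = 1
  12^5 mod 29 = (1 * 12) mod 29 = 12
  12^6 mod 29 = (12 * 12) mod 29 = 28
  12^7 mod 29 = (28 * 12) mod 29 = 17
  12^8 mod 29 = (17 * 12) mod 29 = 1
  12^9 mod 29 = (1 * 12) mod 29 = 12
Result: shared secret = 12.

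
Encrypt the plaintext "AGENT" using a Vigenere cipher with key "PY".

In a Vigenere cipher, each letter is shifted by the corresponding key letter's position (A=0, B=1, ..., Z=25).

Step 1: Repeat key to match plaintext length:
  Plaintext: AGENT
  Key:       PYPYP
Step 2: Encrypt each letter:
  A(0) + P(15) = (0+15) mod 26 = 15 = P
  G(6) + Y(24) = (6+24) mod 26 = 4 = E
  E(4) + P(15) = (4+15) mod 26 = 19 = T
  N(13) + Y(24) = (13+24) mod 26 = 11 = L
  T(19) + P(15) = (19+15) mod 26 = 8 = I
Ciphertext: PETLI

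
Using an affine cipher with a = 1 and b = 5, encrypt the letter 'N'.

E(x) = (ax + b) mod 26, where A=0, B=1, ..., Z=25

Step 1: Convert 'N' to number: x = 13.
Step 2: E(13) = (1 * 13 + 5) mod 26 = 18 mod 26 = 18.
Step 3: Convert 18 back to letter: S.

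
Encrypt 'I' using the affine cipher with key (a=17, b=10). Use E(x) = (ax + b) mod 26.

Step 1: Convert 'I' to number: x = 8.
Step 2: E(8) = (17 * 8 + 10) mod 26 = 146 mod 26 = 16.
Step 3: Convert 16 back to letter: Q.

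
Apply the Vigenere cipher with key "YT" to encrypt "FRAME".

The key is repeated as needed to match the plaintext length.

Step 1: Repeat key to match plaintext length:
  Plaintext: FRAME
  Key:       YTYTY
Step 2: Encrypt each letter:
  F(5) + Y(24) = (5+24) mod 26 = 3 = D
  R(17) + T(19) = (17+19) mod 26 = 10 = K
  A(0) + Y(24) = (0+24) mod 26 = 24 = Y
  M(12) + T(19) = (12+19) mod 26 = 5 = F
  E(4) + Y(24) = (4+24) mod 26 = 2 = C
Ciphertext: DKYFC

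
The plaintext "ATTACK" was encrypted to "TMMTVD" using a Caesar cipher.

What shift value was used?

Step 1: Compare first letters: A (position 0) -> T (position 19).
Step 2: Shift = (19 - 0) mod 26 = 19.
The shift value is 19.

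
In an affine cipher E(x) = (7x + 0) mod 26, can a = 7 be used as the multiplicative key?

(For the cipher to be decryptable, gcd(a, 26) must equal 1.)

Step 1: Compute gcd(7, 26).
Step 2: gcd(7, 26) = 1.
Since gcd = 1, 7 is coprime with 26, so it is a valid key.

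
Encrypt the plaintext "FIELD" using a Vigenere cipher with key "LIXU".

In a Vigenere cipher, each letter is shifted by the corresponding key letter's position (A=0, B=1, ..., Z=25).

Step 1: Repeat key to match plaintext length:
  Plaintext: FIELD
  Key:       LIXUL
Step 2: Encrypt each letter:
  F(5) + L(11) = (5+11) mod 26 = 16 = Q
  I(8) + I(8) = (8+8) mod 26 = 16 = Q
  E(4) + X(23) = (4+23) mod 26 = 1 = B
  L(11) + U(20) = (11+20) mod 26 = 5 = F
  D(3) + L(11) = (3+11) mod 26 = 14 = O
Ciphertext: QQBFO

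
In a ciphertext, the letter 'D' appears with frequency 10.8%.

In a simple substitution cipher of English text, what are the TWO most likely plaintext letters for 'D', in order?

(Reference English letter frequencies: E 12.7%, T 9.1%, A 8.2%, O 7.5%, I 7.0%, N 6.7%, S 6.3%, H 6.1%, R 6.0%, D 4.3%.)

Step 1: Observed frequency of 'D' is 10.8%.
Step 2: Compute distances to each reference frequency and sort:
  T (9.1%): difference = 1.7% <-- BEST
  E (12.7%): difference = 1.9% <-- RUNNER-UP
  A (8.2%): difference = 2.6%
  O (7.5%): difference = 3.3%
  I (7.0%): difference = 3.8%
Step 3: Most likely is 'T' (9.1%, diff 1.7%); second most likely is 'E' (12.7%, diff 1.9%).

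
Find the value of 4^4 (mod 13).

Step 1: Compute 4^4 mod 13 step by step, reducing modulo 13 at each step.
  4^1 mod 13 = 4
  4^2 mod 13 = (4 * 4) mod 13 = 3
  4^3 mod 13 = (3 * 4) mod 13 = 12
  4^4 mod 13 = (12 * 4) mod 13 = 9
Step 2: Result = 9.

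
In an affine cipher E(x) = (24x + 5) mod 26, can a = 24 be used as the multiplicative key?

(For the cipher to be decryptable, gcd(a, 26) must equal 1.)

Step 1: Compute gcd(24, 26).
Step 2: gcd(24, 26) = 2.
Since gcd = 2 != 1, 24 shares a common factor with 26, so it cannot be used.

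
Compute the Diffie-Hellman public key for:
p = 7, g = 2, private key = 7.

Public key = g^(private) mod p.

Step 1: A = g^a mod p = 2^7 mod 7.
  2^1 mod 7 = 2
  2^2 mod 7 = (2 * 2) mod 7 = 4
  2^3 mod 7 = (4 * 2) mod 7 = 1
  2^4 mod 7 = (1 * 2) mod 7 = 2
  2^5 mod 7 = (2 * 2) mod 7 = 4
  2^6 mod 7 = (4 * 2) mod 7 = 1
  2^7 mod 7 = (1 * 2) mod 7 = 2
Result: A = 2.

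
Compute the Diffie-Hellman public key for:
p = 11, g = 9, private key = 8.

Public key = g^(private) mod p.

Step 1: A = g^a mod p = 9^8 mod 11.
  9^1 mod 11 = 9
  9^2 mod 11 = (9 * 9) mod 11 = 4
  9^3 mod 11 = (4 * 9) mod 11 = 3
  9^4 mod 11 = (3 * 9) mod 11 = 5
  9^5 mod 11 = (5 * 9) mod 11 = 1
  9^6 mod 11 = (1 * 9) mod 11 = 9
  9^7 mod 11 = (9 * 9) mod 11 = 4
  9^8 mod 11 = (4 * 9) mod 11 = 3
Result: A = 3.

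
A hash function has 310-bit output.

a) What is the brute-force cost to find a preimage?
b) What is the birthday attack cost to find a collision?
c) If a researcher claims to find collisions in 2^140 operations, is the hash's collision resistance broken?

Step 1: Preimage resistance requires brute-force of 2^310 operations.
Step 2: Collision resistance (birthday bound) = 2^(310/2) = 2^155.
Step 3: The claimed attack costs 2^140 operations.
Step 4: Since 2^140 < 2^155, the claimed attack beats the generic birthday bound, so collision resistance is broken.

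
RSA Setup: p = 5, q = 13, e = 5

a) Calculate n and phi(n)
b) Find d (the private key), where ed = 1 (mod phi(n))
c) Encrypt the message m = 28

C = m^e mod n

Step 1: n = 5 * 13 = 65.
Step 2: phi(n) = (5-1)(13-1) = 4 * 12 = 48.
Step 3: Find d = 5^(-1) mod 48 = 29.
  Verify: 5 * 29 = 145 = 1 (mod 48).
Step 4: C = 28^5 mod 65 = 58.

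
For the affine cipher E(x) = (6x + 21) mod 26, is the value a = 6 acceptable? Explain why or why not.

Step 1: Compute gcd(6, 26).
Step 2: gcd(6, 26) = 2.
Since gcd = 2 != 1, 6 shares a common factor with 26, so it cannot be used.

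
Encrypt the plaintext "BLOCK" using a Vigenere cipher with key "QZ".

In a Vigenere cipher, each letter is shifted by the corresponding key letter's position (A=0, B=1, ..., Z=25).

Step 1: Repeat key to match plaintext length:
  Plaintext: BLOCK
  Key:       QZQZQ
Step 2: Encrypt each letter:
  B(1) + Q(16) = (1+16) mod 26 = 17 = R
  L(11) + Z(25) = (11+25) mod 26 = 10 = K
  O(14) + Q(16) = (14+16) mod 26 = 4 = E
  C(2) + Z(25) = (2+25) mod 26 = 1 = B
  K(10) + Q(16) = (10+16) mod 26 = 0 = A
Ciphertext: RKEBA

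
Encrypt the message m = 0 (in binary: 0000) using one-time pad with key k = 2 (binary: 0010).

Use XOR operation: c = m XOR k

Step 1: Write out the XOR operation bit by bit:
  Message: 0000
  Key:     0010
  XOR:     0010
Step 2: Convert to decimal: 0010 = 2.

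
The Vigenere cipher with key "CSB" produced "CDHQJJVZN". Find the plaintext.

Step 1: Extend key: CSBCSBCSB
Step 2: Decrypt each letter (c - k) mod 26:
  C(2) - C(2) = (2-2) mod 26 = 0 = A
  D(3) - S(18) = (3-18) mod 26 = 11 = L
  H(7) - B(1) = (7-1) mod 26 = 6 = G
  Q(16) - C(2) = (16-2) mod 26 = 14 = O
  J(9) - S(18) = (9-18) mod 26 = 17 = R
  J(9) - B(1) = (9-1) mod 26 = 8 = I
  V(21) - C(2) = (21-2) mod 26 = 19 = T
  Z(25) - S(18) = (25-18) mod 26 = 7 = H
  N(13) - B(1) = (13-1) mod 26 = 12 = M
Plaintext: ALGORITHM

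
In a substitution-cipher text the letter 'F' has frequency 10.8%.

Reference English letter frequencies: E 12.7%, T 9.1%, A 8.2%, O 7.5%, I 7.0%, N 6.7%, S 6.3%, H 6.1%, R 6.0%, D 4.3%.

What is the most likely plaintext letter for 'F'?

Step 1: The observed frequency is 10.8%.
Step 2: Compare with English frequencies:
  E: 12.7% (difference: 1.9%)
  T: 9.1% (difference: 1.7%) <-- closest
  A: 8.2% (difference: 2.6%)
  O: 7.5% (difference: 3.3%)
  I: 7.0% (difference: 3.8%)
  N: 6.7% (difference: 4.1%)
  S: 6.3% (difference: 4.5%)
  H: 6.1% (difference: 4.7%)
  R: 6.0% (difference: 4.8%)
  D: 4.3% (difference: 6.5%)
Step 3: 'F' most likely represents 'T' (frequency 9.1%).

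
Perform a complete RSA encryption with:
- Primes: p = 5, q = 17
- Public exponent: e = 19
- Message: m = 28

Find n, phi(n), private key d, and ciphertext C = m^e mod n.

Step 1: n = 5 * 17 = 85.
Step 2: phi(n) = (5-1)(17-1) = 4 * 16 = 64.
Step 3: Find d = 19^(-1) mod 64 = 27.
  Verify: 19 * 27 = 513 = 1 (mod 64).
Step 4: C = 28^19 mod 85 = 22.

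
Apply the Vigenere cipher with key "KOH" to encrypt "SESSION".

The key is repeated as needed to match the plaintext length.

Step 1: Repeat key to match plaintext length:
  Plaintext: SESSION
  Key:       KOHKOHK
Step 2: Encrypt each letter:
  S(18) + K(10) = (18+10) mod 26 = 2 = C
  E(4) + O(14) = (4+14) mod 26 = 18 = S
  S(18) + H(7) = (18+7) mod 26 = 25 = Z
  S(18) + K(10) = (18+10) mod 26 = 2 = C
  I(8) + O(14) = (8+14) mod 26 = 22 = W
  O(14) + H(7) = (14+7) mod 26 = 21 = V
  N(13) + K(10) = (13+10) mod 26 = 23 = X
Ciphertext: CSZCWVX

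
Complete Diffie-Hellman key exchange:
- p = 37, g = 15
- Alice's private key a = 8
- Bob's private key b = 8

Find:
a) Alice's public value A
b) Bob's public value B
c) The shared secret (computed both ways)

Step 1: A = g^a mod p = 15^8 mod 37 = 7.
Step 2: B = g^b mod p = 15^8 mod 37 = 7.
Step 3: Alice computes s = B^a mod p = 7^8 mod 37 = 16.
Step 4: Bob computes s = A^b mod p = 7^8 mod 37 = 16.
Both sides agree: shared secret = 16.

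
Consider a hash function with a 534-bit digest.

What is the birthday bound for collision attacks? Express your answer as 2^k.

Step 1: The birthday paradox gives collision probability ~50% after sqrt(2^n) = 2^(n/2) hashes.
Step 2: For 534-bit output: 2^(534/2) = 2^267.
Step 3: Approximately 2^267 hash computations needed.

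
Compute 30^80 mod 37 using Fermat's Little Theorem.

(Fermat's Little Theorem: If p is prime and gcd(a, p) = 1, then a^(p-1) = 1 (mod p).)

Step 1: Since 37 is prime, by Fermat's Little Theorem: 30^36 = 1 (mod 37).
Step 2: Reduce exponent: 80 mod 36 = 8.
Step 3: So 30^80 = 30^8 (mod 37).
Step 4: 30^8 mod 37 = 16.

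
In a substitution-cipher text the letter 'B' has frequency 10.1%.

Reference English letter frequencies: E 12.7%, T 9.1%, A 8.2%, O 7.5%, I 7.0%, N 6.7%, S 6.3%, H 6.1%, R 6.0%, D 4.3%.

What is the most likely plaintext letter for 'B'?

Step 1: The observed frequency is 10.1%.
Step 2: Compare with English frequencies:
  E: 12.7% (difference: 2.6%)
  T: 9.1% (difference: 1.0%) <-- closest
  A: 8.2% (difference: 1.9%)
  O: 7.5% (difference: 2.6%)
  I: 7.0% (difference: 3.1%)
  N: 6.7% (difference: 3.4%)
  S: 6.3% (difference: 3.8%)
  H: 6.1% (difference: 4.0%)
  R: 6.0% (difference: 4.1%)
  D: 4.3% (difference: 5.8%)
Step 3: 'B' most likely represents 'T' (frequency 9.1%).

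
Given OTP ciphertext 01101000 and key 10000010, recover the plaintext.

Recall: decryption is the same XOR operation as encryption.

Step 1: XOR ciphertext with key:
  Ciphertext: 01101000
  Key:        10000010
  XOR:        11101010
Step 2: Plaintext = 11101010 = 234 in decimal.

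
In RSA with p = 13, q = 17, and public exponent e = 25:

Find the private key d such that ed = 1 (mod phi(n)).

Step 1: n = 13 * 17 = 221.
Step 2: phi(n) = 12 * 16 = 192.
Step 3: Find d such that 25 * d = 1 (mod 192).
Step 4: d = 25^(-1) mod 192 = 169.
Verification: 25 * 169 = 4225 = 22 * 192 + 1.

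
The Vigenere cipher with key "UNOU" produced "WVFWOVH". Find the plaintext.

Step 1: Extend key: UNOUUNO
Step 2: Decrypt each letter (c - k) mod 26:
  W(22) - U(20) = (22-20) mod 26 = 2 = C
  V(21) - N(13) = (21-13) mod 26 = 8 = I
  F(5) - O(14) = (5-14) mod 26 = 17 = R
  W(22) - U(20) = (22-20) mod 26 = 2 = C
  O(14) - U(20) = (14-20) mod 26 = 20 = U
  V(21) - N(13) = (21-13) mod 26 = 8 = I
  H(7) - O(14) = (7-14) mod 26 = 19 = T
Plaintext: CIRCUIT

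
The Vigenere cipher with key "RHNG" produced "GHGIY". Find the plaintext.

Step 1: Extend key: RHNGR
Step 2: Decrypt each letter (c - k) mod 26:
  G(6) - R(17) = (6-17) mod 26 = 15 = P
  H(7) - H(7) = (7-7) mod 26 = 0 = A
  G(6) - N(13) = (6-13) mod 26 = 19 = T
  I(8) - G(6) = (8-6) mod 26 = 2 = C
  Y(24) - R(17) = (24-17) mod 26 = 7 = H
Plaintext: PATCH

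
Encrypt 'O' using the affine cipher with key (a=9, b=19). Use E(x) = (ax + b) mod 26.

Step 1: Convert 'O' to number: x = 14.
Step 2: E(14) = (9 * 14 + 19) mod 26 = 145 mod 26 = 15.
Step 3: Convert 15 back to letter: P.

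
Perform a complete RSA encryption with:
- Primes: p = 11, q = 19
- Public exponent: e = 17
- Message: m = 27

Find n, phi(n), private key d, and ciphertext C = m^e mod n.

Step 1: n = 11 * 19 = 209.
Step 2: phi(n) = (11-1)(19-1) = 10 * 18 = 180.
Step 3: Find d = 17^(-1) mod 180 = 53.
  Verify: 17 * 53 = 901 = 1 (mod 180).
Step 4: C = 27^17 mod 209 = 69.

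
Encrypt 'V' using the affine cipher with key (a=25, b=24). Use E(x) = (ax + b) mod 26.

Step 1: Convert 'V' to number: x = 21.
Step 2: E(21) = (25 * 21 + 24) mod 26 = 549 mod 26 = 3.
Step 3: Convert 3 back to letter: D.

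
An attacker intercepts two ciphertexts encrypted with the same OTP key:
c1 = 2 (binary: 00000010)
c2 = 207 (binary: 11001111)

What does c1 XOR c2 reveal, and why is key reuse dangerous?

Step 1: c1 XOR c2 = (m1 XOR k) XOR (m2 XOR k).
Step 2: By XOR associativity/commutativity: = m1 XOR m2 XOR k XOR k = m1 XOR m2.
Step 3: 00000010 XOR 11001111 = 11001101 = 205.
Step 4: The key cancels out! An attacker learns m1 XOR m2 = 205, revealing the relationship between plaintexts.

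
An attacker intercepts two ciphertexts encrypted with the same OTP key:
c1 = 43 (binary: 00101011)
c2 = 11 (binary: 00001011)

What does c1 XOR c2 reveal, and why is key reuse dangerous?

Step 1: c1 XOR c2 = (m1 XOR k) XOR (m2 XOR k).
Step 2: By XOR associativity/commutativity: = m1 XOR m2 XOR k XOR k = m1 XOR m2.
Step 3: 00101011 XOR 00001011 = 00100000 = 32.
Step 4: The key cancels out! An attacker learns m1 XOR m2 = 32, revealing the relationship between plaintexts.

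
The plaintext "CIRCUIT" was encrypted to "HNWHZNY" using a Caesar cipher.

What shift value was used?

Step 1: Compare first letters: C (position 2) -> H (position 7).
Step 2: Shift = (7 - 2) mod 26 = 5.
The shift value is 5.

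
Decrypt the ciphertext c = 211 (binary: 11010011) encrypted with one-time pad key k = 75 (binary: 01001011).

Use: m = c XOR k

Step 1: XOR ciphertext with key:
  Ciphertext: 11010011
  Key:        01001011
  XOR:        10011000
Step 2: Plaintext = 10011000 = 152 in decimal.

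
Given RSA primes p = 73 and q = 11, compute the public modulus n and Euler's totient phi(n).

Step 1: n = p * q = 73 * 11 = 803.
Step 2: phi(n) = (p-1)(q-1) = 72 * 10 = 720.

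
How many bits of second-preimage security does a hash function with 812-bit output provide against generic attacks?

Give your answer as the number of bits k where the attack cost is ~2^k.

Step 1: The hash has a 812-bit output.
Step 2: Second-preimage resistance means: given a specific input x, it should be infeasible to find a different y with h(y) = h(x).
With a 812-bit output, a generic search for a second preimage costs about 2^812 evaluations (each trial matches the fixed target with probability 2^-812).
Step 3: Security level = 812 bits.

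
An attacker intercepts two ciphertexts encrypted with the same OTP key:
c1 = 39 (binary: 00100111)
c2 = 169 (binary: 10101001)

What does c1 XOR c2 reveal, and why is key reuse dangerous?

Step 1: c1 XOR c2 = (m1 XOR k) XOR (m2 XOR k).
Step 2: By XOR associativity/commutativity: = m1 XOR m2 XOR k XOR k = m1 XOR m2.
Step 3: 00100111 XOR 10101001 = 10001110 = 142.
Step 4: The key cancels out! An attacker learns m1 XOR m2 = 142, revealing the relationship between plaintexts.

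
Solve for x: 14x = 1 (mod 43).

Step 1: We need x such that 14 * x = 1 (mod 43).
Step 2: Using the extended Euclidean algorithm or trial:
  14 * 40 = 560 = 13 * 43 + 1.
Step 3: Since 560 mod 43 = 1, the inverse is x = 40.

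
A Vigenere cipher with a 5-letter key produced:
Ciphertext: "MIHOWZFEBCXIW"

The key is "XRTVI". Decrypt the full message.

Step 1: Key 'XRTVI' has length 5. Extended key: XRTVIXRTVIXRT
Step 2: Decrypt each position:
  M(12) - X(23) = 15 = P
  I(8) - R(17) = 17 = R
  H(7) - T(19) = 14 = O
  O(14) - V(21) = 19 = T
  W(22) - I(8) = 14 = O
  Z(25) - X(23) = 2 = C
  F(5) - R(17) = 14 = O
  E(4) - T(19) = 11 = L
  B(1) - V(21) = 6 = G
  C(2) - I(8) = 20 = U
  X(23) - X(23) = 0 = A
  I(8) - R(17) = 17 = R
  W(22) - T(19) = 3 = D
Plaintext: PROTOCOLGUARD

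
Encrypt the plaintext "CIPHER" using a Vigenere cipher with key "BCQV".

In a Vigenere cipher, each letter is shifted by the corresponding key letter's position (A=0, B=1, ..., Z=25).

Step 1: Repeat key to match plaintext length:
  Plaintext: CIPHER
  Key:       BCQVBC
Step 2: Encrypt each letter:
  C(2) + B(1) = (2+1) mod 26 = 3 = D
  I(8) + C(2) = (8+2) mod 26 = 10 = K
  P(15) + Q(16) = (15+16) mod 26 = 5 = F
  H(7) + V(21) = (7+21) mod 26 = 2 = C
  E(4) + B(1) = (4+1) mod 26 = 5 = F
  R(17) + C(2) = (17+2) mod 26 = 19 = T
Ciphertext: DKFCFT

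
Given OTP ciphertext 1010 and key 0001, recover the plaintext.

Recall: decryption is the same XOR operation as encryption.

Step 1: XOR ciphertext with key:
  Ciphertext: 1010
  Key:        0001
  XOR:        1011
Step 2: Plaintext = 1011 = 11 in decimal.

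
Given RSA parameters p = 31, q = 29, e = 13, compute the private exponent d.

Step 1: n = 31 * 29 = 899.
Step 2: phi(n) = 30 * 28 = 840.
Step 3: Find d such that 13 * d = 1 (mod 840).
Step 4: d = 13^(-1) mod 840 = 517.
Verification: 13 * 517 = 6721 = 8 * 840 + 1.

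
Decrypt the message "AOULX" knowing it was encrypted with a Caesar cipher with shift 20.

Step 1: Reverse the shift by subtracting 20 from each letter position.
  A (position 0) -> position (0-20) mod 26 = 6 -> G
  O (position 14) -> position (14-20) mod 26 = 20 -> U
  U (position 20) -> position (20-20) mod 26 = 0 -> A
  L (position 11) -> position (11-20) mod 26 = 17 -> R
  X (position 23) -> position (23-20) mod 26 = 3 -> D
Decrypted message: GUARD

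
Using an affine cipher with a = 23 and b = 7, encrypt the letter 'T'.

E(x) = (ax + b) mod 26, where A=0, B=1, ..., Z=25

Step 1: Convert 'T' to number: x = 19.
Step 2: E(19) = (23 * 19 + 7) mod 26 = 444 mod 26 = 2.
Step 3: Convert 2 back to letter: C.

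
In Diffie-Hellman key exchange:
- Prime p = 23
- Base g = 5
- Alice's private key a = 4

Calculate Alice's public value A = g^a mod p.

Step 1: A = g^a mod p = 5^4 mod 23.
  5^1 mod 23 = 5
  5^2 mod 23 = (5 * 5) mod 23 = 2
  5^3 mod 23 = (2 * 5) mod 23 = 10
  5^4 mod 23 = (10 * 5) mod 23 = 4
Result: A = 4.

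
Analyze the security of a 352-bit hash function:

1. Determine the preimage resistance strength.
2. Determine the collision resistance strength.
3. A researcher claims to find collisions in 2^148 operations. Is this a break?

Step 1: Preimage resistance requires brute-force of 2^352 operations.
Step 2: Collision resistance (birthday bound) = 2^(352/2) = 2^176.
Step 3: The claimed attack costs 2^148 operations.
Step 4: Since 2^148 < 2^176, the claimed attack beats the generic birthday bound, so collision resistance is broken.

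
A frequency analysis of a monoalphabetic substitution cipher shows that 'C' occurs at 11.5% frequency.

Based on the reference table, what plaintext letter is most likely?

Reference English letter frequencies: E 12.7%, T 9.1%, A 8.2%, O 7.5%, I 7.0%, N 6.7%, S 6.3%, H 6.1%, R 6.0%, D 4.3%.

Step 1: The observed frequency is 11.5%.
Step 2: Compare with English frequencies:
  E: 12.7% (difference: 1.2%) <-- closest
  T: 9.1% (difference: 2.4%)
  A: 8.2% (difference: 3.3%)
  O: 7.5% (difference: 4.0%)
  I: 7.0% (difference: 4.5%)
  N: 6.7% (difference: 4.8%)
  S: 6.3% (difference: 5.2%)
  H: 6.1% (difference: 5.4%)
  R: 6.0% (difference: 5.5%)
  D: 4.3% (difference: 7.2%)
Step 3: 'C' most likely represents 'E' (frequency 12.7%).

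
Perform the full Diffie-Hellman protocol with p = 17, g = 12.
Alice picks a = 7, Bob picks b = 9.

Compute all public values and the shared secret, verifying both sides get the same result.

Step 1: A = g^a mod p = 12^7 mod 17 = 7.
Step 2: B = g^b mod p = 12^9 mod 17 = 5.
Step 3: Alice computes s = B^a mod p = 5^7 mod 17 = 10.
Step 4: Bob computes s = A^b mod p = 7^9 mod 17 = 10.
Both sides agree: shared secret = 10.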